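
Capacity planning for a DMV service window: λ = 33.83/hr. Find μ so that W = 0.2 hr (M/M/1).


W = 1/(μ−λ) ⇒ μ − λ = 1/W = 1/0.2 = 5.0000
μ = λ + 1/W = 33.83 + 5.0000 = 38.8300 per hr

Final: 38.8300 /hr


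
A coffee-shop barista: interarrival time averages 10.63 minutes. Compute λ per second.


λ = 1/(interarrival time) in consistent units.
1 second = 0.0166667 min, so λ = 0.0166667/10.63 = 0.001568 per second

Final: 0.001568 /sec


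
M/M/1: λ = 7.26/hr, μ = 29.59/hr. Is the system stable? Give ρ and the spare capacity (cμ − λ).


Total capacity cμ = 1·29.59 = 29.59/hr
ρ = λ/(cμ) = 7.26/29.59 = 0.2454
Stable ⇔ ρ < 1: YES
Spare capacity = cμ − λ = 29.59 − 7.26 = 22.33/hr

Final: ρ = 0.2454; stable; margin = 22.33/hr


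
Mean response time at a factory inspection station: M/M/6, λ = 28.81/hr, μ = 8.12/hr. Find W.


a = 3.5480; ρ = 0.5913; P₀ = 0.027507
Lq = P₀·a^c·ρ/(c!(1−ρ)²) = 0.26986
Wq = Lq/λ = 0.26986/28.81 = 0.009367 hr
W = Wq + 1/μ = 0.009367 + 0.12315 = 0.13252 hr

Final: 0.13252 hr


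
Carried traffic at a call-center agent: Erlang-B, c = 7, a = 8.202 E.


B(7,8.202) = 0.319444 (Erlang-B)
Carried load = a(1 − B) = 8.202·(1 − 0.319444) = 8.202·0.680556 = 5.5819 E

Final: 5.5819 Erlangs


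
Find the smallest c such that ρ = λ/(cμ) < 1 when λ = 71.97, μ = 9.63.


Stability requires cμ > λ ⇔ c > λ/μ.
λ/μ = 71.97/9.63 = 7.4735
Minimum integer c = ⌊7.4735⌋ + 1 = 8
Check: 8·9.63 = 77.04 > 71.97, while 7·9.63 = 67.41 ≤ 71.97

Final: 8 servers


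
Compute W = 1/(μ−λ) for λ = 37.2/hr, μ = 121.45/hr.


W = 1/(μ−λ) = 1/(121.45 − 37.2) = 1/84.25 = 0.01187 hr

Final: 0.01187 hr


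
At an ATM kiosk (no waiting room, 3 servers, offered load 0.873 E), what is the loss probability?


B(c,a) = (a^c/c!) / Σ_{k=0}^{c} a^k/k!
a^3/3! = 0.110890
Σ terms (k=0..3): 1.00000 + 0.87300 + 0.38106 + 0.11089 = 2.364954
B = 0.110890/2.364954 = 0.046889

Final: 0.046889


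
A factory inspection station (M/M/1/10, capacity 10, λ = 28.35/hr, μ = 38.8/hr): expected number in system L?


ρ = 28.35/38.8 = 0.7307
L = ρ[1 − (K+1)ρ^K + Kρ^(K+1)] / [(1−ρ)(1−ρ^(K+1))]
Numerator: 0.7307·(1 − 11·0.043372 + 10·0.031691) = 0.613626
Denominator: (0.2693)·(0.968309) = 0.260795
L = 0.613626/0.260795 = 2.3529

Final: 2.3529


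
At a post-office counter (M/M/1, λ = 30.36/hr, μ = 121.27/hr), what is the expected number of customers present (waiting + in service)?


ρ = λ/μ = 30.36/121.27 = 0.2504
L = ρ/(1−ρ) = 0.2504/(1 − 0.2504) = 0.2504/0.7496 = 0.3340

Final: 0.3340


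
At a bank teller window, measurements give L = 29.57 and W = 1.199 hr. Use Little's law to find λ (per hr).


λ = L/W = 29.57/1.199 = 24.6622 /hr

Final: 24.6622 /hr


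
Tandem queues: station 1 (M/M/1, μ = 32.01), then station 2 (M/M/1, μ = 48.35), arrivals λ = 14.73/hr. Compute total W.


Each node sees arrival rate λ = 14.73/hr (tandem ⇒ throughput preserved).
W₁ = 1/(μ₁−λ) = 1/(32.01−14.73) = 0.05787 hr
W₂ = 1/(μ₂−λ) = 1/(48.35−14.73) = 0.02974 hr
W_total = W₁ + W₂ = 0.05787 + 0.02974 = 0.08761 hr

Final: 0.08761 hr


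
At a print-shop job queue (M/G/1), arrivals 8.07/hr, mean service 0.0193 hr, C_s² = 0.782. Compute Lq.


ρ = λ·E[S] = 8.07·0.0193 = 0.1558
Lq = ρ²(1+C_s²)/(2(1−ρ)) = 0.02426·(1+0.782)/(2·0.8442)
= 0.02426·1.7820/1.6885 = 0.02560

Final: 0.02560


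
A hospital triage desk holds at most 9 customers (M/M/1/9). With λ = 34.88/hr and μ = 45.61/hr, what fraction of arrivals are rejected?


ρ = λ/μ = 34.88/45.61 = 0.7647
P_K = (1−ρ)ρ^K/(1−ρ^(K+1)) = (0.2353·0.089464)/(1 − 0.068417)
= 0.021047/0.931583 = 0.022593

Final: 0.022593


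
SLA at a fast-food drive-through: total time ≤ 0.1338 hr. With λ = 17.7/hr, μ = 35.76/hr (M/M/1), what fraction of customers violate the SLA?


W ~ Exponential(μ−λ) for M/M/1.
μ − λ = 35.76 − 17.7 = 18.0600
P(W > t) = e^{−(μ−λ)t} = e^{−2.4164} = 0.089240

Final: 0.089240


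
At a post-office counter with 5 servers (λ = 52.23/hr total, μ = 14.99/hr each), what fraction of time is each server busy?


ρ = λ/(cμ) = 52.23/(5·14.99) = 52.23/74.95 = 0.6969

Final: 0.6969


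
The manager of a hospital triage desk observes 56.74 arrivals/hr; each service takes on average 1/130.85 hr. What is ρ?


ρ = λ/μ = 56.74/130.85 = 0.4336

Final: 0.4336


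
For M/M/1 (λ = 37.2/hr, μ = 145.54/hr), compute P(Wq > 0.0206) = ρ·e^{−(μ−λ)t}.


ρ = 37.2/145.54 = 0.2556
P(Wq > t) = ρ·e^{−(μ−λ)t} = 0.2556·e^{−2.2318}
= 0.2556·0.107335 = 0.027435

Final: 0.027435


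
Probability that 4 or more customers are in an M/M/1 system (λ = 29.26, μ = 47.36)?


ρ = 29.26/47.36 = 0.6178
P(N ≥ n) = ρ^n = 0.6178^4 = 0.145697

Final: 0.145697


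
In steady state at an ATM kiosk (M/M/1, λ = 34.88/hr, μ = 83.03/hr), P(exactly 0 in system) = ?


ρ = 34.88/83.03 = 0.4201
P_n = (1−ρ)·ρ^n = (1 − 0.4201)·0.4201^0 = 0.5799·1.000000 = 0.579911

Final: 0.579911


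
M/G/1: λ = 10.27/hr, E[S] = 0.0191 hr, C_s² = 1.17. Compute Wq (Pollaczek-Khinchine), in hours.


ρ = λ·E[S] = 10.27·0.0191 = 0.1962
E[S²] = E[S]²(1+C_s²) = 0.0191²·(1+1.17) = 0.0007916
Wq = λ·E[S²]/(2(1−ρ)) = 10.27·0.0007916/(2·0.8038) = 0.005057 hr

Final: 0.005057 hr


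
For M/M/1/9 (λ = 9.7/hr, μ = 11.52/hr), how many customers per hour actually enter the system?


ρ = 0.8420; P_K = (1−ρ)ρ^9/(1−ρ^10) = 0.040947
λ_eff = λ(1 − P_K) = 9.7·(1 − 0.040947) = 9.7·0.959053 = 9.3028 /hr

Final: 9.3028 /hr


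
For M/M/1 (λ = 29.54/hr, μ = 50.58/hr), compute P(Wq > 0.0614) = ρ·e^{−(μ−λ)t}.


ρ = 29.54/50.58 = 0.5840
P(Wq > t) = ρ·e^{−(μ−λ)t} = 0.5840·e^{−1.2919}
= 0.5840·0.274760 = 0.160467

Final: 0.160467


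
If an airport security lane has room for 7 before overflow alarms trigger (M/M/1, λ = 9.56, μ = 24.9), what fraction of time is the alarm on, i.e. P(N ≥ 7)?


ρ = 9.56/24.9 = 0.3839
P(N ≥ n) = ρ^n = 0.3839^7 = 0.001230

Final: 0.001230


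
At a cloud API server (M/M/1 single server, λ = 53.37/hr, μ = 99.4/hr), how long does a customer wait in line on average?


ρ = 53.37/99.4 = 0.5369
Wq = ρ/(μ−λ) = 0.5369/(99.4 − 53.37) = 0.5369/46.03 = 0.01166 hr

Final: 0.01166 hr


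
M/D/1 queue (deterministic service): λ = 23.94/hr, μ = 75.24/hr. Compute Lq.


ρ = 23.94/75.24 = 0.3182
M/D/1: Lq = ρ²/(2(1−ρ)) = 0.1012/(2·0.6818) = 0.07424

Final: 0.07424


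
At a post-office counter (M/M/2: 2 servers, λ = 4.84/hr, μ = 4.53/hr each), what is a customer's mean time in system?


a = 1.0684; ρ = 0.5342; P₀ = 0.303597
Lq = P₀·a^c·ρ/(c!(1−ρ)²) = 0.42669
Wq = Lq/λ = 0.42669/4.84 = 0.08816 hr
W = Wq + 1/μ = 0.08816 + 0.22075 = 0.30891 hr

Final: 0.30891 hr


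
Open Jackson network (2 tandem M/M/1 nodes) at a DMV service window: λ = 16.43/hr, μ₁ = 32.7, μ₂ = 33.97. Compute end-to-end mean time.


Each node sees arrival rate λ = 16.43/hr (tandem ⇒ throughput preserved).
W₁ = 1/(μ₁−λ) = 1/(32.7−16.43) = 0.06146 hr
W₂ = 1/(μ₂−λ) = 1/(33.97−16.43) = 0.05701 hr
W_total = W₁ + W₂ = 0.06146 + 0.05701 = 0.11848 hr

Final: 0.11848 hr


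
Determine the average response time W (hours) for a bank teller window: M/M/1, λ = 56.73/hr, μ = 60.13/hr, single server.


W = 1/(μ−λ) = 1/(60.13 − 56.73) = 1/3.40 = 0.2941 hr

Final: 0.2941 hr


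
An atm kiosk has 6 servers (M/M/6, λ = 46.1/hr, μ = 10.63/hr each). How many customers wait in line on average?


a = λ/μ = 4.3368; ρ = a/6 = 0.7228
P₀ = 0.011212
Lq = P₀·a^c·ρ / (c!·(1−ρ)²) = 0.011212·6652.82294·0.7228/(720·0.07684)
= 0.97449

Final: 0.97449


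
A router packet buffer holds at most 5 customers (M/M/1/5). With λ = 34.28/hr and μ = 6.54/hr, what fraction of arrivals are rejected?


ρ = λ/μ = 34.28/6.54 = 5.2416
P_K = (1−ρ)ρ^K/(1−ρ^(K+1)) = (-4.2416·3956.537849)/(1 − 20738.550071)
= -16782.012222/-20737.550071 = 0.809257

Final: 0.809257


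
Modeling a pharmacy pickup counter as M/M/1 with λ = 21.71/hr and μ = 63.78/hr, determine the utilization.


ρ = λ/μ = 21.71/63.78 = 0.3404

Final: 0.3404


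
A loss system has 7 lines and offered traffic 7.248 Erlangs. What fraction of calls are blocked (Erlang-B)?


B(c,a) = (a^c/c!) / Σ_{k=0}^{c} a^k/k!
a^7/7! = 208.495534
Σ terms (k=0..7): 1.00000 + 7.24800 + 26.26675 + 63.46047 + 114.99038 + 166.69005 + 201.36158 + 208.49553 = 789.512766
B = 208.495534/789.512766 = 0.264081

Final: 0.264081


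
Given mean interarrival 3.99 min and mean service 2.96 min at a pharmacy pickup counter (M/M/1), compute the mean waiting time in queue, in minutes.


λ = 60/3.99 = 15.0376 /hr
μ = 60/2.96 = 20.2703 /hr
ρ = λ/μ = 15.0376/20.2703 = 0.7419
Wq = ρ/(μ−λ) = 0.7419/(20.2703−15.0376) = 0.14177 hr
In minutes: 0.14177·60 = 8.506 min

Final: 8.506 min


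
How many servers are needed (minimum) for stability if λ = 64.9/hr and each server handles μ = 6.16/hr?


Stability requires cμ > λ ⇔ c > λ/μ.
λ/μ = 64.9/6.16 = 10.5357
Minimum integer c = ⌊10.5357⌋ + 1 = 11
Check: 11·6.16 = 67.76 > 64.9, while 10·6.16 = 61.60 ≤ 64.9

Final: 11 servers


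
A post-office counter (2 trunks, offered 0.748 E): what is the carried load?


B(2,0.748) = 0.137962 (Erlang-B)
Carried load = a(1 − B) = 0.748·(1 − 0.137962) = 0.748·0.862038 = 0.6448 E

Final: 0.6448 Erlangs


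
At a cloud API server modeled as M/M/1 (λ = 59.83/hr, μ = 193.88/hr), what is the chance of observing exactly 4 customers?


ρ = 59.83/193.88 = 0.3086
P_n = (1−ρ)·ρ^n = (1 − 0.3086)·0.3086^4 = 0.6914·0.009069 = 0.006270

Final: 0.006270


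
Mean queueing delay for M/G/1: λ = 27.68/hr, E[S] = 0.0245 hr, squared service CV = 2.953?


ρ = λ·E[S] = 27.68·0.0245 = 0.6782
E[S²] = E[S]²(1+C_s²) = 0.0245²·(1+2.953) = 0.002373
Wq = λ·E[S²]/(2(1−ρ)) = 27.68·0.002373/(2·0.3218) = 0.10204 hr

Final: 0.10204 hr


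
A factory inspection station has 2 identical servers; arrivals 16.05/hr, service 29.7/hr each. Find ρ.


ρ = λ/(cμ) = 16.05/(2·29.7) = 16.05/59.40 = 0.2702

Final: 0.2702


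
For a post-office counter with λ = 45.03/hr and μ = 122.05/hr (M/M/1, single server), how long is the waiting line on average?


ρ = 45.03/122.05 = 0.3689
Lq = ρ²/(1−ρ) = 0.1361/0.6311 = 0.2157

Final: 0.2157


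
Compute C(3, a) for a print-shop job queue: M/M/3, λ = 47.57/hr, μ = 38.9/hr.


a = λ/μ = 1.2229; ρ = a/3 = 0.4076
P₀ = 0.286934 (from M/M/c formula)
C(c,a) = [a^c/(c!(1−ρ))]·P₀ = [1.82873/(6·0.5924)]·0.286934
= 0.51452·0.286934 = 0.147634

Final: 0.147634


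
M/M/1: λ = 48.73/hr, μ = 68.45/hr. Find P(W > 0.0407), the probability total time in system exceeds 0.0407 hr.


W ~ Exponential(μ−λ) for M/M/1.
μ − λ = 68.45 − 48.73 = 19.7200
P(W > t) = e^{−(μ−λ)t} = e^{−0.8026} = 0.448160

Final: 0.448160


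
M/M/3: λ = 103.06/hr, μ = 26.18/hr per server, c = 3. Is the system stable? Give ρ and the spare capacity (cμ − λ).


Total capacity cμ = 3·26.18 = 78.54/hr
ρ = λ/(cμ) = 103.06/78.54 = 1.3122
Stable ⇔ ρ < 1: NO
Spare capacity = cμ − λ = 78.54 − 103.06 = -24.52/hr

Final: ρ = 1.3122; unstable; margin = -24.52/hr


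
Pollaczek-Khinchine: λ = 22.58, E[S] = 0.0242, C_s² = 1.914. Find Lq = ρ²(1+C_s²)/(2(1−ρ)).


ρ = λ·E[S] = 22.58·0.0242 = 0.5464
Lq = ρ²(1+C_s²)/(2(1−ρ)) = 0.2986·(1+1.914)/(2·0.4536)
= 0.2986·2.9140/0.9071 = 0.95918

Final: 0.95918


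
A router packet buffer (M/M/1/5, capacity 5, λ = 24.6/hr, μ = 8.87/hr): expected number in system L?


ρ = 24.6/8.87 = 2.7734
L = ρ[1 − (K+1)ρ^K + Kρ^(K+1)] / [(1−ρ)(1−ρ^(K+1))]
Numerator: 2.7734·(1 − 6·164.080676 + 5·455.060274) = 3582.717688
Denominator: (-1.7734)·(-454.060274) = 805.227520
L = 3582.717688/805.227520 = 4.4493

Final: 4.4493


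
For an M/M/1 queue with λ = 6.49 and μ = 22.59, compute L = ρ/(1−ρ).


ρ = λ/μ = 6.49/22.59 = 0.2873
L = ρ/(1−ρ) = 0.2873/(1 − 0.2873) = 0.2873/0.7127 = 0.4031

Final: 0.4031


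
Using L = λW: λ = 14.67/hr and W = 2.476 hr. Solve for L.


L = λW = 14.67·2.476 = 36.3229

Final: 36.3229


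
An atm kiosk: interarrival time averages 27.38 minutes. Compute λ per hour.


λ = 1/(interarrival time) in consistent units.
1 hour = 60 min, so λ = 60/27.38 = 2.1914 per hour

Final: 2.1914 /hr


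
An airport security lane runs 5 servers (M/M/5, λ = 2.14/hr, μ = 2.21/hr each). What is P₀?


a = λ/μ = 2.14/2.21 = 0.9683; ρ = a/c = 0.1937
Σ_{k=0}^{4} a^k/k! (terms k=0..4) = 1.00000 + 0.96833 + 0.46883 + 0.15133 + 0.03663 = 2.62511
Tail: a^5/(5!(1−ρ)) = 0.85135/(120·0.8063) = 0.008799
P₀ = 1/(2.62511 + 0.008799) = 1/2.63391 = 0.379664

Final: 0.379664


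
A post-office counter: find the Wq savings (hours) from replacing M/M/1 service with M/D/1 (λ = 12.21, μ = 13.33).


ρ = 12.21/13.33 = 0.9160
Wq(M/M/1) = ρ/(μ−λ) = 0.9160/1.12 = 0.81784 hr
Wq(M/D/1) = ρ/(2(μ−λ)) = 0.40892 hr
Savings = 0.81784 − 0.40892 = 0.40892 hr

Final: 0.40892 hr


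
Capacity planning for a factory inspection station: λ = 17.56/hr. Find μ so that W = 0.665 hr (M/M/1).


W = 1/(μ−λ) ⇒ μ − λ = 1/W = 1/0.665 = 1.5038
μ = λ + 1/W = 17.56 + 1.5038 = 19.0638 per hr

Final: 19.0638 /hr


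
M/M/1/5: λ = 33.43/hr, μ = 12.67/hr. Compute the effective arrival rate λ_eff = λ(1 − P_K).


ρ = 2.6385; P_K = (1−ρ)ρ^5/(1−ρ^6) = 0.622845
λ_eff = λ(1 − P_K) = 33.43·(1 − 0.622845) = 33.43·0.377155 = 12.6083 /hr

Final: 12.6083 /hr


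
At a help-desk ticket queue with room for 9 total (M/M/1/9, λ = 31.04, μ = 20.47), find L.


ρ = 31.04/20.47 = 1.5164
L = ρ[1 − (K+1)ρ^K + Kρ^(K+1)] / [(1−ρ)(1−ρ^(K+1))]
Numerator: 1.5164·(1 − 10·42.387210 + 9·64.274499) = 235.944020
Denominator: (-0.5164)·(-63.274499) = 32.672763
L = 235.944020/32.672763 = 7.2214

Final: 7.2214


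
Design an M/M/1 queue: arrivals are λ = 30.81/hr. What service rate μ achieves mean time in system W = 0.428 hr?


W = 1/(μ−λ) ⇒ μ − λ = 1/W = 1/0.428 = 2.3364
μ = λ + 1/W = 30.81 + 2.3364 = 33.1464 per hr

Final: 33.1464 /hr


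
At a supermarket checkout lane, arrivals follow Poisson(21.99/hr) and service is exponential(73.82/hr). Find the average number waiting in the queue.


ρ = 21.99/73.82 = 0.2979
Lq = ρ²/(1−ρ) = 0.08874/0.7021 = 0.1264

Final: 0.1264


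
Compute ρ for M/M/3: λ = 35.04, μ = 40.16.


ρ = λ/(cμ) = 35.04/(3·40.16) = 35.04/120.48 = 0.2908

Final: 0.2908


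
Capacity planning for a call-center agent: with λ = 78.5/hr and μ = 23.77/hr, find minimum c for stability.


Stability requires cμ > λ ⇔ c > λ/μ.
λ/μ = 78.5/23.77 = 3.3025
Minimum integer c = ⌊3.3025⌋ + 1 = 4
Check: 4·23.77 = 95.08 > 78.5, while 3·23.77 = 71.31 ≤ 78.5

Final: 4 servers


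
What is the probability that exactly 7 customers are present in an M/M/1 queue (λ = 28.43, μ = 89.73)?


ρ = 28.43/89.73 = 0.3168
P_n = (1−ρ)·ρ^n = (1 − 0.3168)·0.3168^7 = 0.6832·0.0003205 = 0.0002190

Final: 0.0002190


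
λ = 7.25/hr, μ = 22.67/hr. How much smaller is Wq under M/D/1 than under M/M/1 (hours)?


ρ = 7.25/22.67 = 0.3198
Wq(M/M/1) = ρ/(μ−λ) = 0.3198/15.42 = 0.02074 hr
Wq(M/D/1) = ρ/(2(μ−λ)) = 0.01037 hr
Savings = 0.02074 − 0.01037 = 0.01037 hr

Final: 0.01037 hr


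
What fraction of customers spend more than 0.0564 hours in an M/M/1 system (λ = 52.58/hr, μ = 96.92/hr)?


W ~ Exponential(μ−λ) for M/M/1.
μ − λ = 96.92 − 52.58 = 44.3400
P(W > t) = e^{−(μ−λ)t} = e^{−2.5008} = 0.082021

Final: 0.082021


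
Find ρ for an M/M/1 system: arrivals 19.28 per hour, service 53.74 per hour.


ρ = λ/μ = 19.28/53.74 = 0.3588

Final: 0.3588


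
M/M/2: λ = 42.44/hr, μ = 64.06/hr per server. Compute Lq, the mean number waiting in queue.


a = λ/μ = 0.6625; ρ = a/2 = 0.3313
P₀ = 0.502345
Lq = P₀·a^c·ρ / (c!·(1−ρ)²) = 0.502345·0.43891·0.3313/(2·0.44722)
= 0.08165

Final: 0.08165


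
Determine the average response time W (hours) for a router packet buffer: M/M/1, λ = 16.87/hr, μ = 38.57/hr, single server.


W = 1/(μ−λ) = 1/(38.57 − 16.87) = 1/21.70 = 0.04608 hr

Final: 0.04608 hr


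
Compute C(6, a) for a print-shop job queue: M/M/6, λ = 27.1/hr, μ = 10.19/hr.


a = λ/μ = 2.6595; ρ = a/6 = 0.4432
P₀ = 0.069413 (from M/M/c formula)
C(c,a) = [a^c/(c!(1−ρ))]·P₀ = [353.81044/(720·0.5568)]·0.069413
= 0.88262·0.069413 = 0.061266

Final: 0.061266


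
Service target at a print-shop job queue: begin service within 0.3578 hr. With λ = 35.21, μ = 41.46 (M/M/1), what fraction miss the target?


ρ = 35.21/41.46 = 0.8493
P(Wq > t) = ρ·e^{−(μ−λ)t} = 0.8493·e^{−2.2363}
= 0.8493·0.106858 = 0.090750

Final: 0.090750


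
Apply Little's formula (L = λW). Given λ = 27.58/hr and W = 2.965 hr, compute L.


L = λW = 27.58·2.965 = 81.7747

Final: 81.7747


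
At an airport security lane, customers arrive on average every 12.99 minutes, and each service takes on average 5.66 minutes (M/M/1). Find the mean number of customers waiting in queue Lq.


λ = 60/12.99 = 4.6189 /hr
μ = 60/5.66 = 10.6007 /hr
ρ = λ/μ = 4.6189/10.6007 = 0.4357
Lq = ρ²/(1−ρ) = 0.1899/0.5643 = 0.3364

Final: 0.3364


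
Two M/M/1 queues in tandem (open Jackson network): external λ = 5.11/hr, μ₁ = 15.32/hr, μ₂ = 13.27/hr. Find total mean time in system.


Each node sees arrival rate λ = 5.11/hr (tandem ⇒ throughput preserved).
W₁ = 1/(μ₁−λ) = 1/(15.32−5.11) = 0.09794 hr
W₂ = 1/(μ₂−λ) = 1/(13.27−5.11) = 0.12255 hr
W_total = W₁ + W₂ = 0.09794 + 0.12255 = 0.22049 hr

Final: 0.22049 hr


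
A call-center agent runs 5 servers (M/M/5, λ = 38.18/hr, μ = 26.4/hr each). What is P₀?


a = λ/μ = 38.18/26.4 = 1.4462; ρ = a/c = 0.2892
Σ_{k=0}^{4} a^k/k! (terms k=0..4) = 1.00000 + 1.44621 + 1.04576 + 0.50413 + 0.18227 = 4.17838
Tail: a^5/(5!(1−ρ)) = 6.32645/(120·0.7108) = 0.07417
P₀ = 1/(4.17838 + 0.07417) = 1/4.25256 = 0.235153

Final: 0.235153


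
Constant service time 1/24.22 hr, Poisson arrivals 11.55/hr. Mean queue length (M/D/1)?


ρ = 11.55/24.22 = 0.4769
M/D/1: Lq = ρ²/(2(1−ρ)) = 0.2274/(2·0.5231) = 0.21736

Final: 0.21736


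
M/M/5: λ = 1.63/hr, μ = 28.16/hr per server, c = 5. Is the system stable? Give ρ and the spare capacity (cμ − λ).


Total capacity cμ = 5·28.16 = 140.80/hr
ρ = λ/(cμ) = 1.63/140.80 = 0.01158
Stable ⇔ ρ < 1: YES
Spare capacity = cμ − λ = 140.80 − 1.63 = 139.17/hr

Final: ρ = 0.01158; stable; margin = 139.17/hr


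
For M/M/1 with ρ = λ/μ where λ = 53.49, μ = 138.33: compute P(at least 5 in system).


ρ = 53.49/138.33 = 0.3867
P(N ≥ n) = ρ^n = 0.3867^5 = 0.008645

Final: 0.008645


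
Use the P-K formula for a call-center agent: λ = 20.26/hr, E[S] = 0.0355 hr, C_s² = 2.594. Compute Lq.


ρ = λ·E[S] = 20.26·0.0355 = 0.7192
Lq = ρ²(1+C_s²)/(2(1−ρ)) = 0.5173·(1+2.594)/(2·0.2808)
= 0.5173·3.5940/0.5615 = 3.31080

Final: 3.31080


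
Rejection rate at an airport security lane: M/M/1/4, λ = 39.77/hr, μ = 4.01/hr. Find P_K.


ρ = λ/μ = 39.77/4.01 = 9.9177
P_K = (1−ρ)ρ^K/(1−ρ^(K+1)) = (-8.9177·9674.864103)/(1 − 95952.455207)
= -86277.591104/-95951.455207 = 0.899180

Final: 0.899180


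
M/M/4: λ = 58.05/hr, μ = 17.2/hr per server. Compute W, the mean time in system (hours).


a = 3.3750; ρ = 0.8438; P₀ = 0.019578
Lq = P₀·a^c·ρ/(c!(1−ρ)²) = 3.65793
Wq = Lq/λ = 3.65793/58.05 = 0.06301 hr
W = Wq + 1/μ = 0.06301 + 0.05814 = 0.12115 hr

Final: 0.12115 hr


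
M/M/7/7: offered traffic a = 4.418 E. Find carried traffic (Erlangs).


B(7,4.418) = 0.085436 (Erlang-B)
Carried load = a(1 − B) = 4.418·(1 − 0.085436) = 4.418·0.914564 = 4.0405 E

Final: 4.0405 Erlangs


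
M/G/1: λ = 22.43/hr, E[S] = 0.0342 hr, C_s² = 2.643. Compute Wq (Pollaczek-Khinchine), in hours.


ρ = λ·E[S] = 22.43·0.0342 = 0.7671
E[S²] = E[S]²(1+C_s²) = 0.0342²·(1+2.643) = 0.004261
Wq = λ·E[S²]/(2(1−ρ)) = 22.43·0.004261/(2·0.2329) = 0.20519 hr

Final: 0.20519 hr


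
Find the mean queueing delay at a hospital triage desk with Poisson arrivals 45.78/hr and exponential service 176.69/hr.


ρ = 45.78/176.69 = 0.2591
Wq = ρ/(μ−λ) = 0.2591/(176.69 − 45.78) = 0.2591/130.91 = 0.001979 hr

Final: 0.001979 hr


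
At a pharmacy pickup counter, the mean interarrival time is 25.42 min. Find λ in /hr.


λ = 1/(interarrival time) in consistent units.
1 hour = 60 min, so λ = 60/25.42 = 2.3603 per hour

Final: 2.3603 /hr


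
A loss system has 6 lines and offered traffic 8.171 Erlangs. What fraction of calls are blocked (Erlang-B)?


B(c,a) = (a^c/c!) / Σ_{k=0}^{c} a^k/k!
a^6/6! = 413.350785
Σ terms (k=0..6): 1.00000 + 8.17100 + 33.38262 + 90.92313 + 185.73323 + 303.52524 + 413.35078 = 1036.085998
B = 413.350785/1036.085998 = 0.398954

Final: 0.398954


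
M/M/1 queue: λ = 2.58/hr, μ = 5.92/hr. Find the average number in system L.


ρ = λ/μ = 2.58/5.92 = 0.4358
L = ρ/(1−ρ) = 0.4358/(1 − 0.4358) = 0.4358/0.5642 = 0.7725

Final: 0.7725


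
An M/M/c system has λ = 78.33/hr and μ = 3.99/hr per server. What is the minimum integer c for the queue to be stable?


Stability requires cμ > λ ⇔ c > λ/μ.
λ/μ = 78.33/3.99 = 19.6316
Minimum integer c = ⌊19.6316⌋ + 1 = 20
Check: 20·3.99 = 79.80 > 78.33, while 19·3.99 = 75.81 ≤ 78.33

Final: 20 servers


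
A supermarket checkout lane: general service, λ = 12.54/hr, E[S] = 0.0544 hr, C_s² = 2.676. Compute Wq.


ρ = λ·E[S] = 12.54·0.0544 = 0.6822
E[S²] = E[S]²(1+C_s²) = 0.0544²·(1+2.676) = 0.010879
Wq = λ·E[S²]/(2(1−ρ)) = 12.54·0.010879/(2·0.3178) = 0.21461 hr

Final: 0.21461 hr


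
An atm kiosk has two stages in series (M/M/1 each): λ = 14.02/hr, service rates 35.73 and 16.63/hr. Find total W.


Each node sees arrival rate λ = 14.02/hr (tandem ⇒ throughput preserved).
W₁ = 1/(μ₁−λ) = 1/(35.73−14.02) = 0.04606 hr
W₂ = 1/(μ₂−λ) = 1/(16.63−14.02) = 0.38314 hr
W_total = W₁ + W₂ = 0.04606 + 0.38314 = 0.42920 hr

Final: 0.42920 hr


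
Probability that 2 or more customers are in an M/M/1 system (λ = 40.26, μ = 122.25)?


ρ = 40.26/122.25 = 0.3293
P(N ≥ n) = ρ^n = 0.3293^2 = 0.108455

Final: 0.108455


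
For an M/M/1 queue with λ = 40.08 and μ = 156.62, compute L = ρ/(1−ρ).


ρ = λ/μ = 40.08/156.62 = 0.2559
L = ρ/(1−ρ) = 0.2559/(1 − 0.2559) = 0.2559/0.7441 = 0.3439

Final: 0.3439


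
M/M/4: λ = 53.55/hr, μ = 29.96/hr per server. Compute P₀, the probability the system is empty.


a = λ/μ = 53.55/29.96 = 1.7874; ρ = a/c = 0.4468
Σ_{k=0}^{3} a^k/k! (terms k=0..3) = 1.00000 + 1.78738 + 1.59737 + 0.95170 = 5.33646
Tail: a^4/(4!(1−ρ)) = 10.20635/(24·0.5532) = 0.76880
P₀ = 1/(5.33646 + 0.76880) = 1/6.10526 = 0.163793

Final: 0.163793


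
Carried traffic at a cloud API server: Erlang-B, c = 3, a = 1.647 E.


B(3,1.647) = 0.156829 (Erlang-B)
Carried load = a(1 − B) = 1.647·(1 − 0.156829) = 1.647·0.843171 = 1.3887 E

Final: 1.3887 Erlangs


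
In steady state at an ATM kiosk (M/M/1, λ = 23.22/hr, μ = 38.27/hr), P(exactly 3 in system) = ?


ρ = 23.22/38.27 = 0.6067
P_n = (1−ρ)·ρ^n = (1 − 0.6067)·0.6067^3 = 0.3933·0.223363 = 0.087839

Final: 0.087839


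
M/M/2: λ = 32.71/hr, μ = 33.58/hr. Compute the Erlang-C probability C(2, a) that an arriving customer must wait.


a = λ/μ = 0.9741; ρ = a/2 = 0.4870
P₀ = 0.344948 (from M/M/c formula)
C(c,a) = [a^c/(c!(1−ρ))]·P₀ = [0.94885/(2·0.5130)]·0.344948
= 0.92489·0.344948 = 0.319040

Final: 0.319040


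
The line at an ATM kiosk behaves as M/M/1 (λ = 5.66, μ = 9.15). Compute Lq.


ρ = 5.66/9.15 = 0.6186
Lq = ρ²/(1−ρ) = 0.3826/0.3814 = 1.0032

Final: 1.0032


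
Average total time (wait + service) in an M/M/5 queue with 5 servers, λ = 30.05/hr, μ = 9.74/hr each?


a = 3.0852; ρ = 0.6170; P₀ = 0.042379
Lq = P₀·a^c·ρ/(c!(1−ρ)²) = 0.41535
Wq = Lq/λ = 0.41535/30.05 = 0.01382 hr
W = Wq + 1/μ = 0.01382 + 0.10267 = 0.11649 hr

Final: 0.11649 hr


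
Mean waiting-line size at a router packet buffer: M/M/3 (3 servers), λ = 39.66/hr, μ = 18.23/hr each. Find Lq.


a = λ/μ = 2.1755; ρ = a/3 = 0.7252
P₀ = 0.084843
Lq = P₀·a^c·ρ / (c!·(1−ρ)²) = 0.084843·10.29670·0.7252/(6·0.07553)
= 1.39799

Final: 1.39799


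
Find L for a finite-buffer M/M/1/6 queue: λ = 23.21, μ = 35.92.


ρ = 23.21/35.92 = 0.6462
L = ρ[1 − (K+1)ρ^K + Kρ^(K+1)] / [(1−ρ)(1−ρ^(K+1))]
Numerator: 0.6462·(1 − 7·0.072783 + 6·0.047030) = 0.499282
Denominator: (0.3538)·(0.952970) = 0.337201
L = 0.499282/0.337201 = 1.4807

Final: 1.4807


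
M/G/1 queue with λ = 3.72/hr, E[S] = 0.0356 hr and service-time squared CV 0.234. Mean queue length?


ρ = λ·E[S] = 3.72·0.0356 = 0.1324
Lq = ρ²(1+C_s²)/(2(1−ρ)) = 0.01754·(1+0.234)/(2·0.8676)
= 0.01754·1.2340/1.7351 = 0.01247

Final: 0.01247


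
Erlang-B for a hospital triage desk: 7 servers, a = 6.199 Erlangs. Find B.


B(c,a) = (a^c/c!) / Σ_{k=0}^{c} a^k/k!
a^7/7! = 69.794455
Σ terms (k=0..7): 1.00000 + 6.19900 + 19.21380 + 39.70212 + 61.52835 + 76.28285 + 78.81290 + 69.79445 = 352.533483
B = 69.794455/352.533483 = 0.197980

Final: 0.197980


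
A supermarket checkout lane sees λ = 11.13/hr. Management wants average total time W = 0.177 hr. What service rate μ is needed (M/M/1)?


W = 1/(μ−λ) ⇒ μ − λ = 1/W = 1/0.177 = 5.6497
μ = λ + 1/W = 11.13 + 5.6497 = 16.7797 per hr

Final: 16.7797 /hr


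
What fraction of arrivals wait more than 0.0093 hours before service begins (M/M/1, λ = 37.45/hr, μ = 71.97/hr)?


ρ = 37.45/71.97 = 0.5204
P(Wq > t) = ρ·e^{−(μ−λ)t} = 0.5204·e^{−0.3210}
= 0.5204·0.725397 = 0.377465

Final: 0.377465


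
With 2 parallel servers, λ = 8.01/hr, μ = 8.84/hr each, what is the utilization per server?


ρ = λ/(cμ) = 8.01/(2·8.84) = 8.01/17.68 = 0.4531

Final: 0.4531


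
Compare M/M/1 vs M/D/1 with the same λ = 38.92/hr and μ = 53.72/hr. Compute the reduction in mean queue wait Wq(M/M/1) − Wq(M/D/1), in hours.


ρ = 38.92/53.72 = 0.7245
Wq(M/M/1) = ρ/(μ−λ) = 0.7245/14.80 = 0.04895 hr
Wq(M/D/1) = ρ/(2(μ−λ)) = 0.02448 hr
Savings = 0.04895 − 0.02448 = 0.02448 hr

Final: 0.02448 hr


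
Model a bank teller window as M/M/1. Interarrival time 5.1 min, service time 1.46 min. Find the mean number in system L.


λ = 60/5.1 = 11.7647 /hr
μ = 60/1.46 = 41.0959 /hr
ρ = λ/μ = 11.7647/41.0959 = 0.2863
L = ρ/(1−ρ) = 0.2863/0.7137 = 0.4011

Final: 0.4011


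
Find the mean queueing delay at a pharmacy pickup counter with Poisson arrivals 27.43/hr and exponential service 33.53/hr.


ρ = 27.43/33.53 = 0.8181
Wq = ρ/(μ−λ) = 0.8181/(33.53 − 27.43) = 0.8181/6.10 = 0.1341 hr

Final: 0.1341 hr


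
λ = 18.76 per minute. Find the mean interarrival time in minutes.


Mean interarrival time = 1/λ = 1/18.76 minute = 0.05330 minute
In minutes: 0.05330 × 1 = 0.05330 min

Final: 0.05330 min


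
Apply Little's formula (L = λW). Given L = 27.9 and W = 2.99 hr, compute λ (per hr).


λ = L/W = 27.9/2.99 = 9.3311 /hr

Final: 9.3311 /hr


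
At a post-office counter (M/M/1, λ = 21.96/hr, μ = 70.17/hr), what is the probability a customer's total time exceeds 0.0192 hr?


W ~ Exponential(μ−λ) for M/M/1.
μ − λ = 70.17 − 21.96 = 48.2100
P(W > t) = e^{−(μ−λ)t} = e^{−0.9256} = 0.396281

Final: 0.396281


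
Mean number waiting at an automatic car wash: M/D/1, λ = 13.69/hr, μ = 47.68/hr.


ρ = 13.69/47.68 = 0.2871
M/D/1: Lq = ρ²/(2(1−ρ)) = 0.08244/(2·0.7129) = 0.05782

Final: 0.05782


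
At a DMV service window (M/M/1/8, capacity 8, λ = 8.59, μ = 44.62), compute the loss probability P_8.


ρ = λ/μ = 8.59/44.62 = 0.1925
P_K = (1−ρ)ρ^K/(1−ρ^(K+1)) = (0.8075·0.000001887)/(1 − 0.0000003632)
= 0.000001524/1.000000 = 0.000001524

Final: 0.000001524


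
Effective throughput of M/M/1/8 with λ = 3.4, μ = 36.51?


ρ = 0.09313; P_K = (1−ρ)ρ^8/(1−ρ^9) = 0.000000005130
λ_eff = λ(1 − P_K) = 3.4·(1 − 0.000000005130) = 3.4·1.000000 = 3.4000 /hr

Final: 3.4000 /hr


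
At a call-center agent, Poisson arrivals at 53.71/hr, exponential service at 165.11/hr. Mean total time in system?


W = 1/(μ−λ) = 1/(165.11 − 53.71) = 1/111.40 = 0.008977 hr

Final: 0.008977 hr


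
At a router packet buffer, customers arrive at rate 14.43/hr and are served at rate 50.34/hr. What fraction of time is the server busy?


ρ = λ/μ = 14.43/50.34 = 0.2867

Final: 0.2867


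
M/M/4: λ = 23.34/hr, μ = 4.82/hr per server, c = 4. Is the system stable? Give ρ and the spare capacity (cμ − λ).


Total capacity cμ = 4·4.82 = 19.28/hr
ρ = λ/(cμ) = 23.34/19.28 = 1.2106
Stable ⇔ ρ < 1: NO
Spare capacity = cμ − λ = 19.28 − 23.34 = -4.06/hr

Final: ρ = 1.2106; unstable; margin = -4.06/hr


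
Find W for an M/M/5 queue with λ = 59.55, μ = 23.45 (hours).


a = 2.5394; ρ = 0.5079; P₀ = 0.076838
Lq = P₀·a^c·ρ/(c!(1−ρ)²) = 0.14182
Wq = Lq/λ = 0.14182/59.55 = 0.002382 hr
W = Wq + 1/μ = 0.002382 + 0.04264 = 0.04503 hr

Final: 0.04503 hr


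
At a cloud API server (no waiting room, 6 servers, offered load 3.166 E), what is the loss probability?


B(c,a) = (a^c/c!) / Σ_{k=0}^{c} a^k/k!
a^6/6! = 1.398727
Σ terms (k=0..6): 1.00000 + 3.16600 + 5.01178 + 5.28910 + 4.18632 + 2.65078 + 1.39873 = 22.702699
B = 1.398727/22.702699 = 0.061611

Final: 0.061611


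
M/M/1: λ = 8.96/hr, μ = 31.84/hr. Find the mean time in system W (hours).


W = 1/(μ−λ) = 1/(31.84 − 8.96) = 1/22.88 = 0.04371 hr

Final: 0.04371 hr


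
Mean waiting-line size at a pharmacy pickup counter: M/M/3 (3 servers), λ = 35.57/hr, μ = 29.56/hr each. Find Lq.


a = λ/μ = 1.2033; ρ = a/3 = 0.4011
P₀ = 0.293068
Lq = P₀·a^c·ρ / (c!·(1−ρ)²) = 0.293068·1.74236·0.4011/(6·0.35868)
= 0.09517

Final: 0.09517


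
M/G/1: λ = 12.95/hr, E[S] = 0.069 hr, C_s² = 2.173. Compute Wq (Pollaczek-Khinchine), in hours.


ρ = λ·E[S] = 12.95·0.069 = 0.8936
E[S²] = E[S]²(1+C_s²) = 0.069²·(1+2.173) = 0.015107
Wq = λ·E[S²]/(2(1−ρ)) = 12.95·0.015107/(2·0.1064) = 0.91889 hr

Final: 0.91889 hr


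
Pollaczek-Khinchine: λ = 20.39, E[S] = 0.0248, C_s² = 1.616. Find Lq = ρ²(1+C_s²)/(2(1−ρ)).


ρ = λ·E[S] = 20.39·0.0248 = 0.5057
Lq = ρ²(1+C_s²)/(2(1−ρ)) = 0.2557·(1+1.616)/(2·0.4943)
= 0.2557·2.6160/0.9887 = 0.67660

Final: 0.67660


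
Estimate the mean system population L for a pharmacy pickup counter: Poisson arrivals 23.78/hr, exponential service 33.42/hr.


ρ = λ/μ = 23.78/33.42 = 0.7115
L = ρ/(1−ρ) = 0.7115/(1 − 0.7115) = 0.7115/0.2885 = 2.4668

Final: 2.4668


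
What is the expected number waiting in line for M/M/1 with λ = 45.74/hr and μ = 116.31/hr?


ρ = 45.74/116.31 = 0.3933
Lq = ρ²/(1−ρ) = 0.1547/0.6067 = 0.2549

Final: 0.2549


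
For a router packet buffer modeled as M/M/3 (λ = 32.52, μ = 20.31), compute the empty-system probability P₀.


a = λ/μ = 32.52/20.31 = 1.6012; ρ = a/c = 0.5337
Σ_{k=0}^{2} a^k/k! (terms k=0..2) = 1.00000 + 1.60118 + 1.28189 = 3.88307
Tail: a^3/(3!(1−ρ)) = 4.10508/(6·0.4663) = 1.46734
P₀ = 1/(3.88307 + 1.46734) = 1/5.35041 = 0.186901

Final: 0.186901


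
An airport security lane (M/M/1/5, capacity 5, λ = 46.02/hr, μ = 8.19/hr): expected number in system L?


ρ = 46.02/8.19 = 5.6190
L = ρ[1 − (K+1)ρ^K + Kρ^(K+1)] / [(1−ρ)(1−ρ^(K+1))]
Numerator: 5.6190·(1 − 6·5601.618953 + 5·31475.763641) = 695470.110931
Denominator: (-4.6190)·(-31474.763641) = 145383.432057
L = 695470.110931/145383.432057 = 4.7837

Final: 4.7837


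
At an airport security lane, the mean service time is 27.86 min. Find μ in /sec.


μ = 1/(service time) in consistent units.
1 second = 0.0166667 min, so μ = 0.0166667/27.86 = 0.0005982 per second

Final: 0.0005982 /sec


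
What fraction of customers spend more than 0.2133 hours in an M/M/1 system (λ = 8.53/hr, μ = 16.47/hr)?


W ~ Exponential(μ−λ) for M/M/1.
μ − λ = 16.47 − 8.53 = 7.9400
P(W > t) = e^{−(μ−λ)t} = e^{−1.6936} = 0.183856

Final: 0.183856


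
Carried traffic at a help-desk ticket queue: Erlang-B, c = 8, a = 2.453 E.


B(8,2.453) = 0.002800 (Erlang-B)
Carried load = a(1 − B) = 2.453·(1 − 0.002800) = 2.453·0.997200 = 2.4461 E

Final: 2.4461 Erlangs


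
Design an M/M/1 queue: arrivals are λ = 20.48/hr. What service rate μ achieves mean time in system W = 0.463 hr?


W = 1/(μ−λ) ⇒ μ − λ = 1/W = 1/0.463 = 2.1598
μ = λ + 1/W = 20.48 + 2.1598 = 22.6398 per hr

Final: 22.6398 /hr


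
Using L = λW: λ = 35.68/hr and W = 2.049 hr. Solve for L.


L = λW = 35.68·2.049 = 73.1083

Final: 73.1083


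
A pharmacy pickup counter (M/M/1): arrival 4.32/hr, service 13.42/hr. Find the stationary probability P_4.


ρ = 4.32/13.42 = 0.3219
P_n = (1−ρ)·ρ^n = (1 − 0.3219)·0.3219^4 = 0.6781·0.010738 = 0.007281

Final: 0.007281


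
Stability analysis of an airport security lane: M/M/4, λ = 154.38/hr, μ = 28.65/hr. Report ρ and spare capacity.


Total capacity cμ = 4·28.65 = 114.60/hr
ρ = λ/(cμ) = 154.38/114.60 = 1.3471
Stable ⇔ ρ < 1: NO
Spare capacity = cμ − λ = 114.60 − 154.38 = -39.78/hr

Final: ρ = 1.3471; unstable; margin = -39.78/hr


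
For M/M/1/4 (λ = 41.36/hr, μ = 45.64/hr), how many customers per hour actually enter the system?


ρ = 0.9062; P_K = (1−ρ)ρ^4/(1−ρ^5) = 0.162666
λ_eff = λ(1 − P_K) = 41.36·(1 − 0.162666) = 41.36·0.837334 = 34.6321 /hr

Final: 34.6321 /hr


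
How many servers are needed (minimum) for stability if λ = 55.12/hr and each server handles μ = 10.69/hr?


Stability requires cμ > λ ⇔ c > λ/μ.
λ/μ = 55.12/10.69 = 5.1562
Minimum integer c = ⌊5.1562⌋ + 1 = 6
Check: 6·10.69 = 64.14 > 55.12, while 5·10.69 = 53.45 ≤ 55.12

Final: 6 servers


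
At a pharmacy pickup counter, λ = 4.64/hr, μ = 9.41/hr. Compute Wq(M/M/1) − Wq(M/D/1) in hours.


ρ = 4.64/9.41 = 0.4931
Wq(M/M/1) = ρ/(μ−λ) = 0.4931/4.77 = 0.10337 hr
Wq(M/D/1) = ρ/(2(μ−λ)) = 0.05169 hr
Savings = 0.10337 − 0.05169 = 0.05169 hr

Final: 0.05169 hr


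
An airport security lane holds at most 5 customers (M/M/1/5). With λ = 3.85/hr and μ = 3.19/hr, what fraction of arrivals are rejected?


ρ = λ/μ = 3.85/3.19 = 1.2069
P_K = (1−ρ)ρ^K/(1−ρ^(K+1)) = (-0.2069·2.560650)/(1 − 3.090440)
= -0.529790/-2.090440 = 0.253435

Final: 0.253435


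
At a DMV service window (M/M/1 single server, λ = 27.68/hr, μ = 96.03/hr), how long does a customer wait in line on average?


ρ = 27.68/96.03 = 0.2882
Wq = ρ/(μ−λ) = 0.2882/(96.03 − 27.68) = 0.2882/68.35 = 0.004217 hr

Final: 0.004217 hr


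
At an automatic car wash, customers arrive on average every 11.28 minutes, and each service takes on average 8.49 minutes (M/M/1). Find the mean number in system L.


λ = 60/11.28 = 5.3191 /hr
μ = 60/8.49 = 7.0671 /hr
ρ = λ/μ = 5.3191/7.0671 = 0.7527
L = ρ/(1−ρ) = 0.7527/0.2473 = 3.0430

Final: 3.0430


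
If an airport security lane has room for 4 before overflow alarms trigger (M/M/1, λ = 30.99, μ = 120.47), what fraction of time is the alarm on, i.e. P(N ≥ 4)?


ρ = 30.99/120.47 = 0.2572
P(N ≥ n) = ρ^n = 0.2572^4 = 0.004379

Final: 0.004379


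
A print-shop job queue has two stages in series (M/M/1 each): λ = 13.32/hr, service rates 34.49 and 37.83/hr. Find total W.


Each node sees arrival rate λ = 13.32/hr (tandem ⇒ throughput preserved).
W₁ = 1/(μ₁−λ) = 1/(34.49−13.32) = 0.04724 hr
W₂ = 1/(μ₂−λ) = 1/(37.83−13.32) = 0.04080 hr
W_total = W₁ + W₂ = 0.04724 + 0.04080 = 0.08804 hr

Final: 0.08804 hr


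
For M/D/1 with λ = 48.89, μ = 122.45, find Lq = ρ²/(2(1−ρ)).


ρ = 48.89/122.45 = 0.3993
M/D/1: Lq = ρ²/(2(1−ρ)) = 0.1594/(2·0.6007) = 0.13268

Final: 0.13268


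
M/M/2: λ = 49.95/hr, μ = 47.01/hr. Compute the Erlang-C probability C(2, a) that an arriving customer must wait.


a = λ/μ = 1.0625; ρ = a/2 = 0.5313
P₀ = 0.306105 (from M/M/c formula)
C(c,a) = [a^c/(c!(1−ρ))]·P₀ = [1.12899/(2·0.4687)]·0.306105
= 1.20431·0.306105 = 0.368645

Final: 0.368645


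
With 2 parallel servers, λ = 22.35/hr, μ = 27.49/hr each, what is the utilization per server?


ρ = λ/(cμ) = 22.35/(2·27.49) = 22.35/54.98 = 0.4065

Final: 0.4065


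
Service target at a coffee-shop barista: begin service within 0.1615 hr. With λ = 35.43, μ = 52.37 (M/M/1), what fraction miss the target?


ρ = 35.43/52.37 = 0.6765
P(Wq > t) = ρ·e^{−(μ−λ)t} = 0.6765·e^{−2.7358}
= 0.6765·0.064841 = 0.043867

Final: 0.043867


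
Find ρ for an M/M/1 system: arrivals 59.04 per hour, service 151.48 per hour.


ρ = λ/μ = 59.04/151.48 = 0.3898

Final: 0.3898


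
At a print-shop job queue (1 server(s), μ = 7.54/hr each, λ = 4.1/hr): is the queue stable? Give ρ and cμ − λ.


Total capacity cμ = 1·7.54 = 7.54/hr
ρ = λ/(cμ) = 4.1/7.54 = 0.5438
Stable ⇔ ρ < 1: YES
Spare capacity = cμ − λ = 7.54 − 4.1 = 3.44/hr

Final: ρ = 0.5438; stable; margin = 3.44/hr


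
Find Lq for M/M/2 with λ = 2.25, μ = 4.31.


a = λ/μ = 0.5220; ρ = a/2 = 0.2610
P₀ = 0.586017
Lq = P₀·a^c·ρ / (c!·(1−ρ)²) = 0.586017·0.27253·0.2610/(2·0.54609)
= 0.03817

Final: 0.03817


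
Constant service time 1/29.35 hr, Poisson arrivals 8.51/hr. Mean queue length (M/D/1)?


ρ = 8.51/29.35 = 0.2899
M/D/1: Lq = ρ²/(2(1−ρ)) = 0.08407/(2·0.7101) = 0.05920

Final: 0.05920


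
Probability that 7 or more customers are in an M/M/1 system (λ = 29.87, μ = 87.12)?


ρ = 29.87/87.12 = 0.3429
P(N ≥ n) = ρ^n = 0.3429^7 = 0.0005570

Final: 0.0005570


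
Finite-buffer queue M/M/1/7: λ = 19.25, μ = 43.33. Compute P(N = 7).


ρ = λ/μ = 19.25/43.33 = 0.4443
P_K = (1−ρ)ρ^K/(1−ρ^(K+1)) = (0.5557·0.003416)/(1 − 0.001518)
= 0.001898/0.998482 = 0.001901

Final: 0.001901


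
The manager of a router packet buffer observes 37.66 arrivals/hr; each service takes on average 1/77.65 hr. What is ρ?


ρ = λ/μ = 37.66/77.65 = 0.4850

Final: 0.4850


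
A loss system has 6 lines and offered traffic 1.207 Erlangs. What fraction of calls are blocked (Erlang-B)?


B(c,a) = (a^c/c!) / Σ_{k=0}^{c} a^k/k!
a^6/6! = 0.004294
Σ terms (k=0..6): 1.00000 + 1.20700 + 0.72842 + 0.29307 + 0.08843 + 0.02135 + 0.004294 = 3.342570
B = 0.004294/3.342570 = 0.001285

Final: 0.001285


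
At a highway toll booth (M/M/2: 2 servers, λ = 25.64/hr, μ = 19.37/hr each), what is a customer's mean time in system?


a = 1.3237; ρ = 0.6618; P₀ = 0.203479
Lq = P₀·a^c·ρ/(c!(1−ρ)²) = 1.03182
Wq = Lq/λ = 1.03182/25.64 = 0.04024 hr
W = Wq + 1/μ = 0.04024 + 0.05163 = 0.09187 hr

Final: 0.09187 hr


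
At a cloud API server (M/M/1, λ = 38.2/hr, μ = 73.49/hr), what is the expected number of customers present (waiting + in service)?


ρ = λ/μ = 38.2/73.49 = 0.5198
L = ρ/(1−ρ) = 0.5198/(1 − 0.5198) = 0.5198/0.4802 = 1.0825

Final: 1.0825


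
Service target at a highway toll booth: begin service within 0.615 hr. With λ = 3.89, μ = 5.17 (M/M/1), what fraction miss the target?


ρ = 3.89/5.17 = 0.7524
P(Wq > t) = ρ·e^{−(μ−λ)t} = 0.7524·e^{−0.7872}
= 0.7524·0.455117 = 0.342438

Final: 0.342438
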